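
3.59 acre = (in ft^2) 1.564e+05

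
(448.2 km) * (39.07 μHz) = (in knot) 34.04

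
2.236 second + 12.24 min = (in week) 0.001218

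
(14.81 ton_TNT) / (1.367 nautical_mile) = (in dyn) 2.448e+12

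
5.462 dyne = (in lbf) 1.228e-05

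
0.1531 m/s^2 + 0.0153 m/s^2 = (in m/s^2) 0.1684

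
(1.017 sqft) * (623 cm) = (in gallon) 155.5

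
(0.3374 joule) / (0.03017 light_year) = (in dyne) 1.182e-10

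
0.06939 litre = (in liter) 0.06939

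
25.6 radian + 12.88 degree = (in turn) 4.11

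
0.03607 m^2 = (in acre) 8.913e-06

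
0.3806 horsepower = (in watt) 283.8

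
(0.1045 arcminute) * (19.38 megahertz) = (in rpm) 5626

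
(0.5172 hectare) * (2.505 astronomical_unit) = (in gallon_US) 5.12e+17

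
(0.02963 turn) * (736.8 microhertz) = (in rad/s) 0.0001372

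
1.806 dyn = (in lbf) 4.06e-06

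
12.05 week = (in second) 7.288e+06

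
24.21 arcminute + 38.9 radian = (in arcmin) 1.338e+05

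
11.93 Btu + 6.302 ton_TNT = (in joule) 2.637e+10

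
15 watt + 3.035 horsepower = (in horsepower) 3.055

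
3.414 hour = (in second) 1.229e+04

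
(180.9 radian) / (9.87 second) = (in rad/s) 18.33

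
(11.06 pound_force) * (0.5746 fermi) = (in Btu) 2.679e-17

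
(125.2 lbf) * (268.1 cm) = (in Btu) 1.415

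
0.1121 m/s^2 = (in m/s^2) 0.1121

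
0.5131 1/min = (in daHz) 0.0008552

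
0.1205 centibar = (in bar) 0.001205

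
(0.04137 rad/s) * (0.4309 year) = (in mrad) 5.622e+08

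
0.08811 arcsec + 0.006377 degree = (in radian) 0.0001117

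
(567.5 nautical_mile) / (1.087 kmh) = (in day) 40.29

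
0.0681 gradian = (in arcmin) 3.677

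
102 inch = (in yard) 2.833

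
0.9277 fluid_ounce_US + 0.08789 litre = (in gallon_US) 0.03047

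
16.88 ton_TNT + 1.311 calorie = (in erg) 7.063e+17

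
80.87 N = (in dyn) 8.087e+06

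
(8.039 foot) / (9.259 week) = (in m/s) 4.376e-07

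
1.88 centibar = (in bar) 0.0188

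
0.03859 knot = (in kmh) 0.07147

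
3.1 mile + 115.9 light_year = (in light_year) 115.9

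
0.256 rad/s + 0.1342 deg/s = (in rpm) 2.467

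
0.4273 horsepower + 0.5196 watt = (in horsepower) 0.428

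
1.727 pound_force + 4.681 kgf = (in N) 53.59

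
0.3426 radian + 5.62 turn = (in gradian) 2270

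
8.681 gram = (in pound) 0.01914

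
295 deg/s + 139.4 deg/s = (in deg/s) 434.4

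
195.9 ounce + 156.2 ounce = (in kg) 9.982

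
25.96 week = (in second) 1.57e+07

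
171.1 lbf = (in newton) 761.1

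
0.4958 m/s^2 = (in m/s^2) 0.4958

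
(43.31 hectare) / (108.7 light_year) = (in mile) 2.617e-16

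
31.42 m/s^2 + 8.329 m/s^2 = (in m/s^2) 39.75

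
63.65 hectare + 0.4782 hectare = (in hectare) 64.13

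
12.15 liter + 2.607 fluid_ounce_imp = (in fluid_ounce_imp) 430.2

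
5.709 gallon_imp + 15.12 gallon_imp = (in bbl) 0.5956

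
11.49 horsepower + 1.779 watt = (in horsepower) 11.49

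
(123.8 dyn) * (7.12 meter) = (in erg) 8.815e+04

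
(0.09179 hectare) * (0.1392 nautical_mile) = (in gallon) 6.251e+07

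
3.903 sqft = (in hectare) 3.626e-05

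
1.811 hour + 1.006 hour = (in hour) 2.817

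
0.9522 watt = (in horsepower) 0.001277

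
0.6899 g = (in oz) 0.02434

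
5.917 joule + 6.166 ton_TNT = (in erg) 2.58e+17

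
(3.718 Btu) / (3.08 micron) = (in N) 1.274e+09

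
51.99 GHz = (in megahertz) 5.199e+04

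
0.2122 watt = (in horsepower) 0.0002846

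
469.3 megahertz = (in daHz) 4.693e+07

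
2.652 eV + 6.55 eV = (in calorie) 3.524e-19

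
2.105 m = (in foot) 6.906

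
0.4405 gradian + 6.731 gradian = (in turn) 0.01793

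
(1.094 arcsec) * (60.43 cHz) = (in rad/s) 3.205e-06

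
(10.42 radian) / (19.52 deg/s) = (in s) 30.59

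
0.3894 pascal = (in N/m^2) 0.3894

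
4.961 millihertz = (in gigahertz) 4.961e-12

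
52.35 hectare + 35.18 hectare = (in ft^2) 9.422e+06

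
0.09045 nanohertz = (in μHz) 9.045e-05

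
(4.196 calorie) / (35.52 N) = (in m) 0.4943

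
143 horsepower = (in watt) 1.066e+05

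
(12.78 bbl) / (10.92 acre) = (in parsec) 1.49e-21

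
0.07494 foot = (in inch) 0.8993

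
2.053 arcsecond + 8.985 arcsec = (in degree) 0.003066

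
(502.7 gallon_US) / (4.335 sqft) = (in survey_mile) 0.002936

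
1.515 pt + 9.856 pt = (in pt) 11.37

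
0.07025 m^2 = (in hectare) 7.025e-06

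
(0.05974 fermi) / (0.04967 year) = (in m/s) 3.814e-23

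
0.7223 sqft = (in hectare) 6.71e-06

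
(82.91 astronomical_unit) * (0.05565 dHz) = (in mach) 2.027e+08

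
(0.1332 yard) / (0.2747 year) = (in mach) 4.129e-11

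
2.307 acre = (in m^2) 9336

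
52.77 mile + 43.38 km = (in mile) 79.73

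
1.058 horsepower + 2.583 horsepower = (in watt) 2715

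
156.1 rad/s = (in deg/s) 8944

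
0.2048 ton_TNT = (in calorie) 2.048e+08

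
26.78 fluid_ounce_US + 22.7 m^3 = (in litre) 2.27e+04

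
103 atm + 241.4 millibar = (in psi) 1517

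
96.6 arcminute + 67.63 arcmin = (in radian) 0.04777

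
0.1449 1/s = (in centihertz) 14.49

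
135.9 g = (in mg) 1.359e+05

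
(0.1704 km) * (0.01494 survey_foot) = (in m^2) 0.776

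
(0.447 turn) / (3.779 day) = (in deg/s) 0.0004929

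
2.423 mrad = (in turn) 0.0003856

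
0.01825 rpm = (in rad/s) 0.001911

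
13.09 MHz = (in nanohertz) 1.309e+16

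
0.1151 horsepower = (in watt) 85.83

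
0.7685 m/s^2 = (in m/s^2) 0.7685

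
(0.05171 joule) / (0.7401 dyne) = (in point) 1.981e+07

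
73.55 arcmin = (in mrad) 21.39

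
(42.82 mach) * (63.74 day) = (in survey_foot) 2.634e+11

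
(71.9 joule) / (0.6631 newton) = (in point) 3.074e+05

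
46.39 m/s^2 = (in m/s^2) 46.39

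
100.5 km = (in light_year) 1.062e-11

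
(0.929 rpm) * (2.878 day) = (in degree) 1.386e+06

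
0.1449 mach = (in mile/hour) 110.4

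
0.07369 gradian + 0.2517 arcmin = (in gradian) 0.07835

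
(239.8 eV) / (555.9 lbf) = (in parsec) 5.035e-37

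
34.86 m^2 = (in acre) 0.008614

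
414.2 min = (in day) 0.2876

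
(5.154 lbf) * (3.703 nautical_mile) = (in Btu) 149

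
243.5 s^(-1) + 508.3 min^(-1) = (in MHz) 0.000252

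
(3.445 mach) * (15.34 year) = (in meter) 5.675e+11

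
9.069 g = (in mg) 9069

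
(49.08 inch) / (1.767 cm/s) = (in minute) 1.176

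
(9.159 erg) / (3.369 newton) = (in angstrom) 2719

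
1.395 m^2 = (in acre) 0.0003447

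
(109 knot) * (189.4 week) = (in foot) 2.107e+10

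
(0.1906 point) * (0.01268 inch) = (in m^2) 2.166e-08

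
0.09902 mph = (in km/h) 0.1594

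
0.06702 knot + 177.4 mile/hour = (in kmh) 285.6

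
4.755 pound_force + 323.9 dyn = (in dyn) 2.115e+06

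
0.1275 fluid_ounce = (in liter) 0.003771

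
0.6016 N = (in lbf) 0.1352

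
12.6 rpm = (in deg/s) 75.6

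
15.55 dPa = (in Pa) 1.555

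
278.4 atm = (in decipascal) 2.821e+08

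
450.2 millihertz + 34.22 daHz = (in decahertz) 34.27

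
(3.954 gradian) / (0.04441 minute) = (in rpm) 0.2226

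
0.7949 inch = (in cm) 2.019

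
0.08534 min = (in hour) 0.001422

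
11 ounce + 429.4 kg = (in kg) 429.7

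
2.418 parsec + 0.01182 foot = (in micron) 7.461e+22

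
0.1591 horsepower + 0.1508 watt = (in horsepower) 0.1593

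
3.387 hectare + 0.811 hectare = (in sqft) 4.519e+05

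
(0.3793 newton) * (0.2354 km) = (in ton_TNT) 2.134e-08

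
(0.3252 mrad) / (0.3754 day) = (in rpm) 9.574e-08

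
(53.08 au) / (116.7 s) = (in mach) 1.998e+08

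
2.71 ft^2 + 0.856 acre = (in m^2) 3464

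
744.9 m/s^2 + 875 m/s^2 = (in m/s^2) 1620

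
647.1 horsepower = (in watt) 4.825e+05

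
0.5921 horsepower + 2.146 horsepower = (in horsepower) 2.738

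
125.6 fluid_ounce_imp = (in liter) 3.569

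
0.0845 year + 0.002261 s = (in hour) 740.2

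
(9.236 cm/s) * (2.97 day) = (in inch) 9.331e+05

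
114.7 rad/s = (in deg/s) 6572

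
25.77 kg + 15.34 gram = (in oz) 909.6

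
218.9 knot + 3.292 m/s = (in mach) 0.3404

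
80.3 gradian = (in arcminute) 4336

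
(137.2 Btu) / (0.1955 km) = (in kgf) 75.5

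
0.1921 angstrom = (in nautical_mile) 1.037e-14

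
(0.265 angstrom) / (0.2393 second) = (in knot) 2.153e-10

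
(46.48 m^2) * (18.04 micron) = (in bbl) 0.005274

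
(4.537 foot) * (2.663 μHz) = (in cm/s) 0.0003683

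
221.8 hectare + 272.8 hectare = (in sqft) 5.324e+07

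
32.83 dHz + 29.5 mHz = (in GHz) 3.312e-09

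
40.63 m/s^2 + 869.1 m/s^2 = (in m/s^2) 909.7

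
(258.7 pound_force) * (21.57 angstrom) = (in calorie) 5.933e-07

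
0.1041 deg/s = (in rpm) 0.01735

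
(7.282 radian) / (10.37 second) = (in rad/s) 0.7022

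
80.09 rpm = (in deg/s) 480.5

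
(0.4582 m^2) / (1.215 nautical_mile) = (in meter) 0.0002036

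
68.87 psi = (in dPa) 4.748e+06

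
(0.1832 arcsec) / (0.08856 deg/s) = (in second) 0.0005746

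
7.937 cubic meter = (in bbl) 49.92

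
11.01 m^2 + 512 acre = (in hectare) 207.2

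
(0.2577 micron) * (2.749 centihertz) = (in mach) 2.081e-11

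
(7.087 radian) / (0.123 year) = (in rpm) 1.745e-05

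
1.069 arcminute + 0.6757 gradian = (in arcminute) 37.56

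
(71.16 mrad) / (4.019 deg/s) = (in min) 0.01691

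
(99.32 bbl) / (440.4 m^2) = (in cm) 3.586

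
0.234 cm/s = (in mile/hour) 0.005234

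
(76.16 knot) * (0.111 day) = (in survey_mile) 233.5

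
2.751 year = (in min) 1.446e+06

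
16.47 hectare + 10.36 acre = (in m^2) 2.066e+05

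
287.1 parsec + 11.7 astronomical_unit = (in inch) 3.488e+20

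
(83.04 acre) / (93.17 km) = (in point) 1.022e+04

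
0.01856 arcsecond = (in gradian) 5.728e-06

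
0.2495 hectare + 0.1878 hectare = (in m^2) 4373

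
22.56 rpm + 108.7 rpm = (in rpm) 131.3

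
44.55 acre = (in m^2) 1.803e+05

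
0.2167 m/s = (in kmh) 0.7801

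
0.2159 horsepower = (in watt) 161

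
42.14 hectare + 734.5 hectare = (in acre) 1919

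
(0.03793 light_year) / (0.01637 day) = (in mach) 7.451e+08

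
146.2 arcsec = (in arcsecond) 146.2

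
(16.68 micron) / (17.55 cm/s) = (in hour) 2.64e-08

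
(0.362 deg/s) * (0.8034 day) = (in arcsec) 9.046e+07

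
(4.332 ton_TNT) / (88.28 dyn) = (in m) 2.053e+13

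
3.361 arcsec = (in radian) 1.629e-05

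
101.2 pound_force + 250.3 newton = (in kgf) 71.43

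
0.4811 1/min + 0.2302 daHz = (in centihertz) 231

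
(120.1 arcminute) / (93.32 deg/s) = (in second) 0.02145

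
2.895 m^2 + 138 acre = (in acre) 138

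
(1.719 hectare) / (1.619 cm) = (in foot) 3.483e+06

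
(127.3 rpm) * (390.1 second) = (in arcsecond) 1.073e+09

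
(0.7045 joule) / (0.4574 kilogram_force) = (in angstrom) 1.571e+09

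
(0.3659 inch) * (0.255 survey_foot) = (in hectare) 7.224e-08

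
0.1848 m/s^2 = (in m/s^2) 0.1848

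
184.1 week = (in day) 1289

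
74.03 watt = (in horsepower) 0.09928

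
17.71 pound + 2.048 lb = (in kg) 8.962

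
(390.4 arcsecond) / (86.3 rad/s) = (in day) 2.538e-10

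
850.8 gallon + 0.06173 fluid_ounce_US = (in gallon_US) 850.8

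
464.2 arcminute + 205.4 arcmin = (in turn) 0.031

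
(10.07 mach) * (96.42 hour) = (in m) 1.19e+09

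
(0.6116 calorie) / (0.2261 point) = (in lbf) 7212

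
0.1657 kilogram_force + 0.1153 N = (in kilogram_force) 0.1775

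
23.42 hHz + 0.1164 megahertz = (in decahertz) 1.187e+04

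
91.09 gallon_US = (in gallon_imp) 75.85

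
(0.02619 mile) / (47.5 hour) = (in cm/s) 0.02465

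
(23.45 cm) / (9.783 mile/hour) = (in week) 8.866e-08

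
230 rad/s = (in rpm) 2196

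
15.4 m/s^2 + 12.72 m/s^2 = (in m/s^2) 28.12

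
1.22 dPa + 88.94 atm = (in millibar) 9.012e+04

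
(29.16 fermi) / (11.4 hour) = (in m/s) 7.105e-19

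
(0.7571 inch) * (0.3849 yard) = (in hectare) 6.768e-07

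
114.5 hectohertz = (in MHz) 0.01145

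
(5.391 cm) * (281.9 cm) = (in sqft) 1.636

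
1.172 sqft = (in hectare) 1.089e-05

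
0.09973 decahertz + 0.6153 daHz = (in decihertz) 71.5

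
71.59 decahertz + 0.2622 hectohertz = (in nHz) 7.421e+11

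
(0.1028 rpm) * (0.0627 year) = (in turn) 3388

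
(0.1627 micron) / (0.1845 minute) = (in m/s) 1.47e-08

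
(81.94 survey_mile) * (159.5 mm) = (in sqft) 2.264e+05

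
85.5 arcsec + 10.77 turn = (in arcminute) 2.326e+05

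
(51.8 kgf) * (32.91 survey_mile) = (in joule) 2.69e+07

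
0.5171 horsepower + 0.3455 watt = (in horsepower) 0.5176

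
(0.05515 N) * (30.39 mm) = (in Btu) 1.589e-06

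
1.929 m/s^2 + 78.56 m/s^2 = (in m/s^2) 80.49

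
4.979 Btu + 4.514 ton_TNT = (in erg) 1.889e+17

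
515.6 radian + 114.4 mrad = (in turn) 82.08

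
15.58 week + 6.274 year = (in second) 2.073e+08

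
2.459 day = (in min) 3541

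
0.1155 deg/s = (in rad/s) 0.002016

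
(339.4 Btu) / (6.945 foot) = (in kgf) 1.725e+04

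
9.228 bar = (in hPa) 9228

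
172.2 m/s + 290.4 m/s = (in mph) 1035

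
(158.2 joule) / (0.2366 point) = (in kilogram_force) 1.933e+05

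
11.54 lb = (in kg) 5.234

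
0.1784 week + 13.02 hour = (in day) 1.791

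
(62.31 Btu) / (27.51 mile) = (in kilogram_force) 0.1514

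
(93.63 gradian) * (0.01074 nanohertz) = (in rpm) 1.508e-10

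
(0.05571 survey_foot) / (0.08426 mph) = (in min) 0.007513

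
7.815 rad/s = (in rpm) 74.63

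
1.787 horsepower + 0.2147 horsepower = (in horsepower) 2.002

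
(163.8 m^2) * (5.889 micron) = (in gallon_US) 0.2548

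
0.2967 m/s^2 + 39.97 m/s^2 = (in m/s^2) 40.27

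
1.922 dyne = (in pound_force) 4.321e-06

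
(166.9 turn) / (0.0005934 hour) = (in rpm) 4688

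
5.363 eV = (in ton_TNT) 2.054e-28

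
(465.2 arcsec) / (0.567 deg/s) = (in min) 0.003798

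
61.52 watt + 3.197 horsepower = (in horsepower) 3.279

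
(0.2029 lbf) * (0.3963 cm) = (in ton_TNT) 8.549e-13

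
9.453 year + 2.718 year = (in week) 634.6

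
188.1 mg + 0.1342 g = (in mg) 322.3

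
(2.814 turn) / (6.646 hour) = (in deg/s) 0.04234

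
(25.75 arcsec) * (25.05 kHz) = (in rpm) 29.86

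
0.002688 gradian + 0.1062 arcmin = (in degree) 0.004189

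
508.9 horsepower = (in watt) 3.795e+05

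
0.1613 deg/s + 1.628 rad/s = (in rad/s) 1.631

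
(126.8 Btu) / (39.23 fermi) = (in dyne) 3.41e+23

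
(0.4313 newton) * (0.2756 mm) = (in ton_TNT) 2.841e-14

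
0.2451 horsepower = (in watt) 182.8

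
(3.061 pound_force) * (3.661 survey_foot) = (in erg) 1.519e+08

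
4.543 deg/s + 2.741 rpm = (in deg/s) 20.99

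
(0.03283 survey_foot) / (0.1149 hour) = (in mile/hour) 5.412e-05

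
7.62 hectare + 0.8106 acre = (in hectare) 7.948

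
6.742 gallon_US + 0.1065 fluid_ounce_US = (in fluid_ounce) 863.1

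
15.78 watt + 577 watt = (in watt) 592.8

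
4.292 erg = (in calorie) 1.026e-07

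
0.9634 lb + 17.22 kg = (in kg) 17.66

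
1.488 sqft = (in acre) 3.416e-05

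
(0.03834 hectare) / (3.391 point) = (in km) 320.5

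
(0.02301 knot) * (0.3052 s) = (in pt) 10.24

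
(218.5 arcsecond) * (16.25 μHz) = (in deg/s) 9.863e-07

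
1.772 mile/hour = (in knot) 1.54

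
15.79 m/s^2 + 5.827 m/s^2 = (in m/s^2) 21.62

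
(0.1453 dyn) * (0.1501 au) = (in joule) 3.263e+04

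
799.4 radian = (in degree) 4.58e+04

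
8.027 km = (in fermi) 8.027e+18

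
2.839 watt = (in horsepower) 0.003807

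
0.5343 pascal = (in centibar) 0.0005343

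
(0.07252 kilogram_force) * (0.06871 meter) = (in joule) 0.04887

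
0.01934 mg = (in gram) 1.934e-05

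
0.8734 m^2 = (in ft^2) 9.401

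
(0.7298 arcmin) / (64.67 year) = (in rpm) 9.94e-13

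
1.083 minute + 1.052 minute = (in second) 128.1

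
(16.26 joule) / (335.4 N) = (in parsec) 1.571e-18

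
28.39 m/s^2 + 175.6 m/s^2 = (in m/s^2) 204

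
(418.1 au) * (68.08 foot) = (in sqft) 1.397e+16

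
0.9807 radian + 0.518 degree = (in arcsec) 2.041e+05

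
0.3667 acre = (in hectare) 0.1484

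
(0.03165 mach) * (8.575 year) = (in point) 8.261e+12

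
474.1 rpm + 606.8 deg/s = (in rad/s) 60.24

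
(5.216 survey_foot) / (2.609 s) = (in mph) 1.363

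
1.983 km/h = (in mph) 1.232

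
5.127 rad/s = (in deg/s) 293.8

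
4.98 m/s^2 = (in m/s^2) 4.98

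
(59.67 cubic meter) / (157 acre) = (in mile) 5.836e-08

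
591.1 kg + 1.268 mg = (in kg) 591.1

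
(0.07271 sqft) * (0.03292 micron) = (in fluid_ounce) 7.519e-06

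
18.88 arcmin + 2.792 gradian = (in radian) 0.04935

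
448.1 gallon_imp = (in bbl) 12.81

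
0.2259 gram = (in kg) 0.0002259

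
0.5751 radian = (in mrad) 575.1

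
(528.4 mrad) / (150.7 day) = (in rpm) 3.875e-07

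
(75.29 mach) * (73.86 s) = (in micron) 1.893e+12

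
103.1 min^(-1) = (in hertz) 1.718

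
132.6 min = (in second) 7956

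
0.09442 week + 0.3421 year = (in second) 1.085e+07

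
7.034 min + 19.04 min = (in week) 0.002587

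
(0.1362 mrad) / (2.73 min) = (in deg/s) 4.764e-05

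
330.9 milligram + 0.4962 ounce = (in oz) 0.5079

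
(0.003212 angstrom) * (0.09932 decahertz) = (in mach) 9.369e-16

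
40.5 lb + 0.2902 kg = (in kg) 18.66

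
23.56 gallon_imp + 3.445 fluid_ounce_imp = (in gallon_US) 28.32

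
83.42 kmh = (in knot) 45.04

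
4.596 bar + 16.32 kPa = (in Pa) 4.759e+05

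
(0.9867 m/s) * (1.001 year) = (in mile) 1.935e+04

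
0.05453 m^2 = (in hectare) 5.453e-06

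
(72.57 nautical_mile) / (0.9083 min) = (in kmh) 8878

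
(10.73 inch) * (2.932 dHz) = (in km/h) 0.2877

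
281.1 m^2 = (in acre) 0.06946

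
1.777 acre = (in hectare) 0.7191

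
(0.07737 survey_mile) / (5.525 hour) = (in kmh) 0.02254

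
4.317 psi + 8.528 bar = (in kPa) 882.6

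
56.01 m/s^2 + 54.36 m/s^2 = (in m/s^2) 110.4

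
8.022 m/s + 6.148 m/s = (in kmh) 51.01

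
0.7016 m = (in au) 4.69e-12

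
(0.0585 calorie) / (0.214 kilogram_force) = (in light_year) 1.233e-17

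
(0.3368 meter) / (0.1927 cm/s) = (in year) 5.542e-06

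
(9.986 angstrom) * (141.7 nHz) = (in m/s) 1.415e-16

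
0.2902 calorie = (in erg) 1.214e+07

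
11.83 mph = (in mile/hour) 11.83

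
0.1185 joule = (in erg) 1.185e+06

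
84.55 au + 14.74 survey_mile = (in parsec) 0.0004099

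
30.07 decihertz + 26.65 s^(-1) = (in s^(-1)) 29.66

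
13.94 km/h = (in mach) 0.01137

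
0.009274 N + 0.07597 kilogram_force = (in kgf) 0.07692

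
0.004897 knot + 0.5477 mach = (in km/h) 671.4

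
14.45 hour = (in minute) 867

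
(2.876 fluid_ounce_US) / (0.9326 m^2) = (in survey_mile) 5.667e-08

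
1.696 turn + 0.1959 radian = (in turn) 1.727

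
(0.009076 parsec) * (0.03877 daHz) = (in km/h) 3.909e+14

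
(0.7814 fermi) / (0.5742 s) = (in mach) 3.997e-18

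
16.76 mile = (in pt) 7.646e+07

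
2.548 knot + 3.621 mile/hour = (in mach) 0.008604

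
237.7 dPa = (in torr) 0.1783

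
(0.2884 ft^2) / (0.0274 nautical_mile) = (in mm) 0.528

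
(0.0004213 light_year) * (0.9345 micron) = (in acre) 920.4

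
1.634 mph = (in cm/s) 73.05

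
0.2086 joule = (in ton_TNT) 4.986e-11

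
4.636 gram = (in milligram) 4636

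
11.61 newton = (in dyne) 1.161e+06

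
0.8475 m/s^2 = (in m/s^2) 0.8475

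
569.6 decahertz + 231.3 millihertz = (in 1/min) 3.418e+05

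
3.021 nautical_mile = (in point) 1.586e+07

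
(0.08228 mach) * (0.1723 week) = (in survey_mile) 1814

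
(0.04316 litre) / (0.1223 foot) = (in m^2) 0.001158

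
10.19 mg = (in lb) 2.247e-05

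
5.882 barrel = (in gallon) 247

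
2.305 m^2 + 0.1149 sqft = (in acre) 0.0005722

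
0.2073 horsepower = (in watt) 154.6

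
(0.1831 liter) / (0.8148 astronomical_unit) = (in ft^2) 1.617e-14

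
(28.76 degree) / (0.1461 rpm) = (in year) 1.04e-06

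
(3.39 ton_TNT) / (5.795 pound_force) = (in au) 0.003678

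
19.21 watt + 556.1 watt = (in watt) 575.3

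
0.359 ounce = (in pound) 0.02244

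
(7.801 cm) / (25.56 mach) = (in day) 1.037e-10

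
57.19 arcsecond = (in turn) 4.413e-05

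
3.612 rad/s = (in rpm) 34.49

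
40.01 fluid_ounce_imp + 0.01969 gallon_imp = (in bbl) 0.007713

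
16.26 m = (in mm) 1.626e+04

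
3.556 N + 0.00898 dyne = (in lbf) 0.7994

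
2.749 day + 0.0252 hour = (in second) 2.376e+05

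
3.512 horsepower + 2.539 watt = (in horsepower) 3.515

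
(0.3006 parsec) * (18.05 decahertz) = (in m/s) 1.674e+18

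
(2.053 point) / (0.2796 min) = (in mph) 9.657e-05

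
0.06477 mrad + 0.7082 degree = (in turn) 0.001978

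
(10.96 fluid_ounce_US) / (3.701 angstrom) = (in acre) 216.4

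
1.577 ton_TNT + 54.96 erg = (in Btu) 6.254e+06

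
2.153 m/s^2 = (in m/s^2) 2.153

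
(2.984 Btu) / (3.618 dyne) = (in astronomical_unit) 0.0005817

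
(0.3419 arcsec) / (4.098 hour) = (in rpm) 1.073e-09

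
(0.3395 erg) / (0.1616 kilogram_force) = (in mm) 2.142e-05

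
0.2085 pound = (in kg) 0.09457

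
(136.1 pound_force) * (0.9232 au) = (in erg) 8.361e+20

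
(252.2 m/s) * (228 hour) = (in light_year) 2.188e-08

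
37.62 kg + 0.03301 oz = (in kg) 37.62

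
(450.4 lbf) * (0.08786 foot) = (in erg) 5.365e+08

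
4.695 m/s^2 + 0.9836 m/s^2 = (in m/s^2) 5.679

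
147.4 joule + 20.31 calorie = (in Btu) 0.2203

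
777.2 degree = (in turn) 2.159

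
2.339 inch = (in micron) 5.941e+04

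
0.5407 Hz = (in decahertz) 0.05407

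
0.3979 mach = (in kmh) 487.7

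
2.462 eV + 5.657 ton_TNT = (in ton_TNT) 5.657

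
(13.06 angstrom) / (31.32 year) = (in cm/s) 1.322e-16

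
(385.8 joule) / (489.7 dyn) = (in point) 2.233e+08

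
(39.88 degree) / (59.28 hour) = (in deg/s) 0.0001869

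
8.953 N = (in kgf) 0.913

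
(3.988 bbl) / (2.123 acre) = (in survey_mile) 4.586e-08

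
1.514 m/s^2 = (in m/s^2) 1.514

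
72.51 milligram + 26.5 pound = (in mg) 1.202e+07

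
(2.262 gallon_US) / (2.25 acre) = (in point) 0.002666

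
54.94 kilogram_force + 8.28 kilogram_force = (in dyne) 6.2e+07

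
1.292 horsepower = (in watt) 963.4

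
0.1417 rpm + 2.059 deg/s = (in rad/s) 0.05078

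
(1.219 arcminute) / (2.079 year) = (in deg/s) 3.099e-10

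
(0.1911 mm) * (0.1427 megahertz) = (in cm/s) 2727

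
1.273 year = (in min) 6.691e+05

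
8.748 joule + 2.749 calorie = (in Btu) 0.01919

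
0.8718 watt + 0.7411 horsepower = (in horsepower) 0.7423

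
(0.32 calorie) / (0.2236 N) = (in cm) 598.8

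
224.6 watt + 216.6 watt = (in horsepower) 0.5917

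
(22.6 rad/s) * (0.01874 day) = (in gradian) 2.33e+06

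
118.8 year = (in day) 4.336e+04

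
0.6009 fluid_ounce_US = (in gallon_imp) 0.003909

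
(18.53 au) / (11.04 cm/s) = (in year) 7.962e+05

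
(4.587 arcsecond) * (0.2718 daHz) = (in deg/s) 0.003463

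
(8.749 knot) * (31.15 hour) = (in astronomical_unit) 3.374e-06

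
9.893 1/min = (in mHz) 164.9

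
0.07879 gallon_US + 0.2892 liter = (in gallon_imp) 0.1292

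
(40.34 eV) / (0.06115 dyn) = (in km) 1.057e-14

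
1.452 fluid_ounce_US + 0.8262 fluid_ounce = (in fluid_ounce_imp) 2.371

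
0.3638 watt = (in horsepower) 0.0004879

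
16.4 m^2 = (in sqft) 176.5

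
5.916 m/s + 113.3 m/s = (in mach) 0.3501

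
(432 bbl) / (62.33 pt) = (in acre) 0.7718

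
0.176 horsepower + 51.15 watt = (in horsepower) 0.2446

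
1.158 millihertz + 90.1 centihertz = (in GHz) 9.022e-10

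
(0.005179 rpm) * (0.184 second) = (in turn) 1.588e-05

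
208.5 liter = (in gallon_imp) 45.86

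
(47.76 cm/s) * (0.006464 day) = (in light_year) 2.819e-14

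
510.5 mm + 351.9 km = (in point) 9.975e+08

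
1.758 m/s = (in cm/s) 175.8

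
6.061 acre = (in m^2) 2.453e+04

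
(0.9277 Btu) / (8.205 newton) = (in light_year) 1.261e-14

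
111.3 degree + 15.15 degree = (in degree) 126.4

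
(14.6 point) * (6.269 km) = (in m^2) 32.29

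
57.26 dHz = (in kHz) 0.005726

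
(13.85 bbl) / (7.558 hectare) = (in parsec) 9.442e-22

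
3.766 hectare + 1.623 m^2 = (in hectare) 3.766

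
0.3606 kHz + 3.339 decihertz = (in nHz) 3.609e+11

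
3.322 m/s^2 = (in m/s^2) 3.322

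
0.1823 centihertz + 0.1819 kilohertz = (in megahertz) 0.0001819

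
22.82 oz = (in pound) 1.426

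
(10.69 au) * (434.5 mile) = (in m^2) 1.118e+18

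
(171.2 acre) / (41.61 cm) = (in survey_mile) 1035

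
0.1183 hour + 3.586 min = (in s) 641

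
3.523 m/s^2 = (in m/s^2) 3.523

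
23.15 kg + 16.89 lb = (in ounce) 1087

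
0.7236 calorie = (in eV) 1.89e+19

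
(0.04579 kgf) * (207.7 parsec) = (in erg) 2.878e+25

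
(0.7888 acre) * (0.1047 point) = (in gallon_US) 31.15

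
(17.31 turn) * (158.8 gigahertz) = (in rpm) 1.649e+14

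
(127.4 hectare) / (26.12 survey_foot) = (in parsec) 5.186e-12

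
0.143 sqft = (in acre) 3.283e-06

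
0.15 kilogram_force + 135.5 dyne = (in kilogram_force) 0.1501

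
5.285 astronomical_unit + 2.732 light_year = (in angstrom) 2.585e+26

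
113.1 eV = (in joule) 1.812e-17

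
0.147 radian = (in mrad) 147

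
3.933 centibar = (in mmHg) 29.5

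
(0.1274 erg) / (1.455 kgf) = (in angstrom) 8.929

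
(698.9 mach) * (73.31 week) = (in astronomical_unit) 70.53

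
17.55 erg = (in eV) 1.095e+13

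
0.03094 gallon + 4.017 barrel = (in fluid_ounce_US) 2.16e+04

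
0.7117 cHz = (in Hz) 0.007117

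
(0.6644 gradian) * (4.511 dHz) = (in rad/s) 0.004708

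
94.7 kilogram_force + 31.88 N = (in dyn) 9.606e+07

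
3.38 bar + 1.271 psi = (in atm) 3.422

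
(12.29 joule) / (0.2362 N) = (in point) 1.475e+05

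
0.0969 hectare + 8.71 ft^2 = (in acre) 0.2396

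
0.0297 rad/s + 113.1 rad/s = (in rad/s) 113.1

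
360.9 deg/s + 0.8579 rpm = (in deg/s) 366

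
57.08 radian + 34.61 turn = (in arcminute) 9.438e+05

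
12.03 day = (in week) 1.719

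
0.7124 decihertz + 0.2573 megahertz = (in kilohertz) 257.3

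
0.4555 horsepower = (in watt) 339.7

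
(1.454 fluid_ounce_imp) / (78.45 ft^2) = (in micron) 5.668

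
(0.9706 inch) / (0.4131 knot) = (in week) 1.918e-07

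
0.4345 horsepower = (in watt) 324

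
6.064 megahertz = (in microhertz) 6.064e+12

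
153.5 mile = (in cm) 2.47e+07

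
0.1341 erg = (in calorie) 3.205e-09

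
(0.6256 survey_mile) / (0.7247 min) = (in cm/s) 2315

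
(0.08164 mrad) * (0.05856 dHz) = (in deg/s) 2.739e-05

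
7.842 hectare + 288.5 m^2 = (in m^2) 7.871e+04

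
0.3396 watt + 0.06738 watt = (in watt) 0.407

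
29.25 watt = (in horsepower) 0.03922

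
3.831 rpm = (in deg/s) 22.99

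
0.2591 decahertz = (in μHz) 2.591e+06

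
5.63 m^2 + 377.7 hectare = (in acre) 933.3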